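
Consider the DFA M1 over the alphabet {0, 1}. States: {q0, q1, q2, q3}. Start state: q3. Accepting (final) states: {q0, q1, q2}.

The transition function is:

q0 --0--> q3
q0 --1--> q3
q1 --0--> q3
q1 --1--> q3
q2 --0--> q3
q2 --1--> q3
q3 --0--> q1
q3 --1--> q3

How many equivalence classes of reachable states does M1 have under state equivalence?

First remove the unreachable states {q0,q2}; 2 states remain.
P0 = {q1} | {q3}.
No further refinement is possible. Final partition (2 blocks): {q1} | {q3}.

2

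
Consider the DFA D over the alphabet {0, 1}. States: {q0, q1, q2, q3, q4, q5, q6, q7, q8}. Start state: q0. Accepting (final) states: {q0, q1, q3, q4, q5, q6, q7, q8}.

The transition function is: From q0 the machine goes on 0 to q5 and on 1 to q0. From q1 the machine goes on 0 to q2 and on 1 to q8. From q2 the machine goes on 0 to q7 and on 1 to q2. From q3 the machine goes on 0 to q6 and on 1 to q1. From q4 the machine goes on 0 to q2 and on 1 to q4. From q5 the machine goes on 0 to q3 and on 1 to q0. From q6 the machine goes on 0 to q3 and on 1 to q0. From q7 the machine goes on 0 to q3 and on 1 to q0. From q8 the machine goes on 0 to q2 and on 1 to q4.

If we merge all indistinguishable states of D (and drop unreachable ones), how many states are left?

5

Every state is reachable, so we keep all 9.
P0 = {q0,q1,q3,q4,q5,q6,q7,q8} | {q2}.
Refine {q0,q1,q3,q4,q5,q6,q7,q8} on symbol 0: members go to different blocks, giving {q0,q3,q5,q6,q7} and {q1,q4,q8}.
Split {q0,q3,q5,q6,q7} by δ(·,1) → {q0,q5,q6,q7} and {q3}.
Split {q0,q5,q6,q7} by δ(·,0) → {q5,q6,q7} and {q0}.
No further refinement is possible. Final partition (5 blocks): {q5,q6,q7} | {q2} | {q1,q4,q8} | {q3} | {q0}.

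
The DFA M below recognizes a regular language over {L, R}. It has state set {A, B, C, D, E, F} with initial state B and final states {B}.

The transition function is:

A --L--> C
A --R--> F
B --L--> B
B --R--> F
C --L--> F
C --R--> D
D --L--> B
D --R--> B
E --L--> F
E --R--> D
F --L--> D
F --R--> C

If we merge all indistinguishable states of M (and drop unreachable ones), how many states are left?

Reachable states from the start: {B,C,D,F}. Unreachable: {A,E} — drop them.
Start with accepting vs non-accepting: {B} | {C,D,F}.
On input L, block {C,D,F} splits into {C,F} and {D}.
On input L, block {C,F} splits into {C} and {F}.
The partition is now stable with 4 blocks: {B} | {C} | {D} | {F}.

4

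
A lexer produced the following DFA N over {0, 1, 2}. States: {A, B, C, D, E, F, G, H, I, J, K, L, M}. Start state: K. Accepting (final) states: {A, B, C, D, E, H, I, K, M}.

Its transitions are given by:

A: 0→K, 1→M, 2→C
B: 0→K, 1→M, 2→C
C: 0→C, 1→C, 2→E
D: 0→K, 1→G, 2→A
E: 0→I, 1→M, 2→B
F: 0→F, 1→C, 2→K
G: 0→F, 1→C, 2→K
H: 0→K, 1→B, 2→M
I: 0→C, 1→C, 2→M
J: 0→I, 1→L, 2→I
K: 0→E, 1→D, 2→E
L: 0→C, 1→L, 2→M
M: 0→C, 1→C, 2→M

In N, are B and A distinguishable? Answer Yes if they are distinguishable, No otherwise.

No

Reachable states from the start: {A,B,C,D,E,F,G,I,K,M}. Unreachable: {H,J,L} — drop them.
P0 = {A,B,C,D,E,I,K,M} | {F,G}.
Refine {A,B,C,D,E,I,K,M} on symbol 1: members go to different blocks, giving {A,B,C,E,I,K,M} and {D}.
On input 1, block {A,B,C,E,I,K,M} splits into {A,B,C,E,I,M} and {K}.
Split {A,B,C,E,I,M} by δ(·,0) → {C,E,I,M} and {A,B}.
On input 2, block {C,E,I,M} splits into {C,I,M} and {E}.
Split {C,I,M} by δ(·,2) → {I,M} and {C}.
The partition is now stable with 7 blocks: {I,M} | {F,G} | {D} | {K} | {A,B} | {E} | {C}.
B and A lie in the same block of the stable partition, so they are equivalent — no string distinguishes them.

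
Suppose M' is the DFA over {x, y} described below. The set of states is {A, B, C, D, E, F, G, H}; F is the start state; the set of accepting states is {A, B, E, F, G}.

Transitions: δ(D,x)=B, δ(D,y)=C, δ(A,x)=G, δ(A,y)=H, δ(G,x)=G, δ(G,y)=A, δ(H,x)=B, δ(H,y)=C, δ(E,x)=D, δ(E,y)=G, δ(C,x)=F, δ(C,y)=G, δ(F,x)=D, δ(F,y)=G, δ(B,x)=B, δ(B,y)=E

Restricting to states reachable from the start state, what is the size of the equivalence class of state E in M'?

2

Every state is reachable, so we keep all 8.
Initial partition by acceptance: {A,B,E,F,G} | {C,D,H}.
Split {A,B,E,F,G} by δ(·,x) → {A,B,G} and {E,F}.
Refine {A,B,G} on symbol y: members go to different blocks, giving {A} and {B} and {G}.
On input x, block {C,D,H} splits into {D,H} and {C}.
The partition is now stable with 6 blocks: {A} | {D,H} | {E,F} | {B} | {G} | {C}.
The equivalence class containing E is {E,F}, of size 2.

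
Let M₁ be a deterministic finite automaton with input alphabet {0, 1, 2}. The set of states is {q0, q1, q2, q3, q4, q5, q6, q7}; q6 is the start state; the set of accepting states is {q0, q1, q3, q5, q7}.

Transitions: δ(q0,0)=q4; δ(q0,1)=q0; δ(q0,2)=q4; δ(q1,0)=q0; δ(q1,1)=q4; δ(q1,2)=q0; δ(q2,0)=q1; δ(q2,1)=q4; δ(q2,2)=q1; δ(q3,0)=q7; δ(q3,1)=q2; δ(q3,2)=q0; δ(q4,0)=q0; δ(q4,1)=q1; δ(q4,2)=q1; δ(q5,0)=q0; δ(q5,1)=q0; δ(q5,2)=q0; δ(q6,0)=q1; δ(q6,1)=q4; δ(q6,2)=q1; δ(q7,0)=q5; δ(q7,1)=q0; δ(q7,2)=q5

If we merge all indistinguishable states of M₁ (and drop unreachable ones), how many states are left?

States {q2,q3,q5,q7} cannot be reached from the start state, so discard them.
P0 = {q0,q1} | {q4,q6}.
Split {q0,q1} by δ(·,0) → {q0} and {q1}.
Refine {q4,q6} on symbol 0: members go to different blocks, giving {q4} and {q6}.
Stable partition: {q0} | {q4} | {q1} | {q6} — 4 equivalence classes.

4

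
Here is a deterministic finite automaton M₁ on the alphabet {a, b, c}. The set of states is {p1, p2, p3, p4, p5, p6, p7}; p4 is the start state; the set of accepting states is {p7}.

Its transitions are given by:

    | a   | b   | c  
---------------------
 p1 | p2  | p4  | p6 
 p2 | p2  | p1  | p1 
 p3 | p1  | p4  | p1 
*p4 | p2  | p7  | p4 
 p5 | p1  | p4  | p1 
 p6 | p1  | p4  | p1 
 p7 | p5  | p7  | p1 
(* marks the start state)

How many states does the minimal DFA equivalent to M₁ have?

States {p3} cannot be reached from the start state, so discard them.
P0 = {p7} | {p1,p2,p4,p5,p6}.
Split {p1,p2,p4,p5,p6} by δ(·,b) → {p1,p2,p5,p6} and {p4}.
On input b, block {p1,p2,p5,p6} splits into {p1,p5,p6} and {p2}.
Refine {p1,p5,p6} on symbol a: members go to different blocks, giving {p5,p6} and {p1}.
No further refinement is possible. Final partition (5 blocks): {p7} | {p5,p6} | {p4} | {p2} | {p1}.

5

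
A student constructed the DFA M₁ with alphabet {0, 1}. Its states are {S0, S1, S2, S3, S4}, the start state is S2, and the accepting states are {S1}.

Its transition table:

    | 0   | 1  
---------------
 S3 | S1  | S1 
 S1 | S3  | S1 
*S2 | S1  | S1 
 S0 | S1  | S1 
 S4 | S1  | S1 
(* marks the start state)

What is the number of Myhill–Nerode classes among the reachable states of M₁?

2

States {S0,S4} cannot be reached from the start state, so discard them.
Initial partition by acceptance: {S1} | {S2,S3}.
Stable partition: {S1} | {S2,S3} — 2 equivalence classes.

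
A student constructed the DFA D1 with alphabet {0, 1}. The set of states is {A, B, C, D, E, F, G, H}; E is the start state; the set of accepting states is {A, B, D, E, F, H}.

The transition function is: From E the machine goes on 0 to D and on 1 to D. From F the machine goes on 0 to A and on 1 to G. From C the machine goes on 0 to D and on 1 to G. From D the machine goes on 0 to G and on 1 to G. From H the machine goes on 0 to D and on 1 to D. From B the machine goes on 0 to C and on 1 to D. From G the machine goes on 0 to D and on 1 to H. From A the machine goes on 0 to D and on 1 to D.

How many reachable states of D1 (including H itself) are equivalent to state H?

States {A,B,C,F} cannot be reached from the start state, so discard them.
Start with accepting vs non-accepting: {D,E,H} | {G}.
Split {D,E,H} by δ(·,0) → {E,H} and {D}.
Stable partition: {E,H} | {G} | {D} — 3 equivalence classes.
The equivalence class containing H is {E,H}, of size 2.

2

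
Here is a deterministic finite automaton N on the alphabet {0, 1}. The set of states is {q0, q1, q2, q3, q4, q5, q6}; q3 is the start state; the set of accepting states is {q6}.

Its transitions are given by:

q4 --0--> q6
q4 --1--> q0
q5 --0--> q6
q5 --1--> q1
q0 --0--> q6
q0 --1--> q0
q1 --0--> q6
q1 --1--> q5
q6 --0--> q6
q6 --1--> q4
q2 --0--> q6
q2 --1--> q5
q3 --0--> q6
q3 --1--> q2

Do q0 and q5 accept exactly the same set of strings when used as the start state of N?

Start with accepting vs non-accepting: {q6} | {q0,q1,q2,q3,q4,q5}.
The partition is now stable with 2 blocks: {q6} | {q0,q1,q2,q3,q4,q5}.
q0 and q5 lie in the same block of the stable partition, so they are equivalent — no string distinguishes them.

Yes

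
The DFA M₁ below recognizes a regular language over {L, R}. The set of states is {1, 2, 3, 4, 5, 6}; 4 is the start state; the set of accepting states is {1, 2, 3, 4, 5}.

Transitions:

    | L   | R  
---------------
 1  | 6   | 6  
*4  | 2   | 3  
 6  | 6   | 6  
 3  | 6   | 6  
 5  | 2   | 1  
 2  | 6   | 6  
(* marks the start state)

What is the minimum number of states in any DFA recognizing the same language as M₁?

3

Reachable states from the start: {2,3,4,6}. Unreachable: {1,5} — drop them.
Initial partition by acceptance: {2,3,4} | {6}.
Split {2,3,4} by δ(·,L) → {2,3} and {4}.
No further refinement is possible. Final partition (3 blocks): {2,3} | {6} | {4}.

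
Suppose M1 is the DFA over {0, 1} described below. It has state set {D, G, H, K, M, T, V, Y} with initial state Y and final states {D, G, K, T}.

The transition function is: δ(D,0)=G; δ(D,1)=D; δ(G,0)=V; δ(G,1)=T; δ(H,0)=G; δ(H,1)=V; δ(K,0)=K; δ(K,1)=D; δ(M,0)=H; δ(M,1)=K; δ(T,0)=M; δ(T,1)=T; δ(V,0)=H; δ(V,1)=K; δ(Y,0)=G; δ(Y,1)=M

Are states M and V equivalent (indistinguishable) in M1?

Yes

All states are reachable from the start state.
Start with accepting vs non-accepting: {D,G,K,T} | {H,M,V,Y}.
On input 0, block {D,G,K,T} splits into {D,K} and {G,T}.
Split {D,K} by δ(·,0) → {K} and {D}.
On input 0, block {H,M,V,Y} splits into {M,V} and {H,Y}.
No further refinement is possible. Final partition (5 blocks): {K} | {M,V} | {G,T} | {D} | {H,Y}.
M and V lie in the same block of the stable partition, so they are equivalent — no string distinguishes them.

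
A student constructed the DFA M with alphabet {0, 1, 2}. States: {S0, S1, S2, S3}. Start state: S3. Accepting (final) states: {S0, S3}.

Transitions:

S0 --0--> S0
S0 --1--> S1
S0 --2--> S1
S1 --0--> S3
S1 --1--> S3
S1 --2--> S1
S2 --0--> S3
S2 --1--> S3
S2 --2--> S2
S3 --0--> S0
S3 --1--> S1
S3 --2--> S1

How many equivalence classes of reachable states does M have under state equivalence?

2

States {S2} cannot be reached from the start state, so discard them.
Initial partition by acceptance: {S0,S3} | {S1}.
Stable partition: {S0,S3} | {S1} — 2 equivalence classes.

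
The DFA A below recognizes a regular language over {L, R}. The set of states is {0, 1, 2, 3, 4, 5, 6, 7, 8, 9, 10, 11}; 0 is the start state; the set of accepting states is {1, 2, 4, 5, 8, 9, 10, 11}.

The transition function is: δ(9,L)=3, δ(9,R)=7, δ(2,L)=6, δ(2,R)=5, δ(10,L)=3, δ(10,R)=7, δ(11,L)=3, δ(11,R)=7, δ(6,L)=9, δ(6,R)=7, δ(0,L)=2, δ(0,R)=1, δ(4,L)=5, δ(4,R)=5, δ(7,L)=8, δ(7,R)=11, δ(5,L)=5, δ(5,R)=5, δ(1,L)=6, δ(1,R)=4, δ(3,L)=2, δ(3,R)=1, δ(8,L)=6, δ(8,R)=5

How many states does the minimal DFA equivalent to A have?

First remove the unreachable states {10}; 11 states remain.
P0 = {1,2,4,5,8,9,11} | {0,3,6,7}.
Refine {1,2,4,5,8,9,11} on symbol L: members go to different blocks, giving {1,2,8,9,11} and {4,5}.
Refine {1,2,8,9,11} on symbol R: members go to different blocks, giving {1,2,8} and {9,11}.
On input L, block {0,3,6,7} splits into {0,3,7} and {6}.
Refine {0,3,7} on symbol R: members go to different blocks, giving {0,3} and {7}.
The partition is now stable with 6 blocks: {1,2,8} | {0,3} | {4,5} | {9,11} | {6} | {7}.

6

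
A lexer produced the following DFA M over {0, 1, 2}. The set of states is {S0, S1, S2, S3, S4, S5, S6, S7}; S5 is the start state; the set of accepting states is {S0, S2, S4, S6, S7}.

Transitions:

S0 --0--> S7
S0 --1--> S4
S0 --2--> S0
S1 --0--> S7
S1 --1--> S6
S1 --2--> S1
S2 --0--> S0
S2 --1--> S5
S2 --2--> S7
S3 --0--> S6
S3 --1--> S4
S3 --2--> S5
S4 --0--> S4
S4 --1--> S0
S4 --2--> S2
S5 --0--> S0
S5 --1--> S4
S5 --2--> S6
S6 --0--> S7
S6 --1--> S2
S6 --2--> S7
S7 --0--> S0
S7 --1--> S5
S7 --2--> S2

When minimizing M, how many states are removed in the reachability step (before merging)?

BFS from S5 reaches {S0, S2, S4, S5, S6, S7}; the 2 state(s) S1, S3 are never visited.

2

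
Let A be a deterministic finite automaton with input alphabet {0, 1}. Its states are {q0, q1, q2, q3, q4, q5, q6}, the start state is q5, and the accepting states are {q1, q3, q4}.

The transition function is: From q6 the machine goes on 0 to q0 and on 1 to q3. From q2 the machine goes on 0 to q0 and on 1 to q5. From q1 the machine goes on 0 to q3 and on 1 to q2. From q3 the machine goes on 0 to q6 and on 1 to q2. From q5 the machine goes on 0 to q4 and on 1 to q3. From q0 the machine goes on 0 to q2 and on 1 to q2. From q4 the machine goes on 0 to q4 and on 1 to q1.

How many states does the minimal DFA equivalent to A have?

Initial partition by acceptance: {q1,q3,q4} | {q0,q2,q5,q6}.
On input 0, block {q1,q3,q4} splits into {q1,q4} and {q3}.
On input 0, block {q1,q4} splits into {q1} and {q4}.
On input 0, block {q0,q2,q5,q6} splits into {q0,q2,q6} and {q5}.
On input 1, block {q0,q2,q6} splits into {q0} and {q2} and {q6}.
No further refinement is possible. Final partition (7 blocks): {q1} | {q0} | {q3} | {q4} | {q5} | {q2} | {q6}.

7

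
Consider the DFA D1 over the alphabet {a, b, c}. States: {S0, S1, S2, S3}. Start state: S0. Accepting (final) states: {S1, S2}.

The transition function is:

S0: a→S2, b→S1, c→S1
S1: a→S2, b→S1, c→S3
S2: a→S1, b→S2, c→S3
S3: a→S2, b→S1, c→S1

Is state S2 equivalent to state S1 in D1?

All states are reachable from the start state.
Initial partition by acceptance: {S1,S2} | {S0,S3}.
The partition is now stable with 2 blocks: {S1,S2} | {S0,S3}.
S2 and S1 lie in the same block of the stable partition, so they are equivalent — no string distinguishes them.

Yes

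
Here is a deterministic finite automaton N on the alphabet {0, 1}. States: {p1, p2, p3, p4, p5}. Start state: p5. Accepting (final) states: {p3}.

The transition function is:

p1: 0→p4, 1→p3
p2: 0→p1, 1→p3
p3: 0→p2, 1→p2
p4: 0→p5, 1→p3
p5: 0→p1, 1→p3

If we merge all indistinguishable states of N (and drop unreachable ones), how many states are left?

Every state is reachable, so we keep all 5.
P0 = {p3} | {p1,p2,p4,p5}.
Stable partition: {p3} | {p1,p2,p4,p5} — 2 equivalence classes.

2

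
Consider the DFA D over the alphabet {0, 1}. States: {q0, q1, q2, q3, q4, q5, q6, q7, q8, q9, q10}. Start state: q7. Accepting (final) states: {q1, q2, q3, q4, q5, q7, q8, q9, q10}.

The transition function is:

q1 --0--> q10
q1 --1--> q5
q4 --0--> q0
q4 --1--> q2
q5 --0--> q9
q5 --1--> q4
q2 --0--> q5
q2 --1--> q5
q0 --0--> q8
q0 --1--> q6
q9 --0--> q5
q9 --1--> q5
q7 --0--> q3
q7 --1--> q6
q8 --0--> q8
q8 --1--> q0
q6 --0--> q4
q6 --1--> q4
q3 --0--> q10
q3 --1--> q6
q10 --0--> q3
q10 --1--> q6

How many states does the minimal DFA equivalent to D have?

First remove the unreachable states {q1}; 10 states remain.
P0 = {q2,q3,q4,q5,q7,q8,q9,q10} | {q0,q6}.
On input 0, block {q2,q3,q4,q5,q7,q8,q9,q10} splits into {q2,q3,q5,q7,q8,q9,q10} and {q4}.
On input 1, block {q2,q3,q5,q7,q8,q9,q10} splits into {q3,q7,q8,q10} and {q2,q9} and {q5}.
Refine {q0,q6} on symbol 0: members go to different blocks, giving {q0} and {q6}.
Split {q3,q7,q8,q10} by δ(·,1) → {q3,q7,q10} and {q8}.
Stable partition: {q3,q7,q10} | {q0} | {q4} | {q2,q9} | {q5} | {q6} | {q8} — 7 equivalence classes.

7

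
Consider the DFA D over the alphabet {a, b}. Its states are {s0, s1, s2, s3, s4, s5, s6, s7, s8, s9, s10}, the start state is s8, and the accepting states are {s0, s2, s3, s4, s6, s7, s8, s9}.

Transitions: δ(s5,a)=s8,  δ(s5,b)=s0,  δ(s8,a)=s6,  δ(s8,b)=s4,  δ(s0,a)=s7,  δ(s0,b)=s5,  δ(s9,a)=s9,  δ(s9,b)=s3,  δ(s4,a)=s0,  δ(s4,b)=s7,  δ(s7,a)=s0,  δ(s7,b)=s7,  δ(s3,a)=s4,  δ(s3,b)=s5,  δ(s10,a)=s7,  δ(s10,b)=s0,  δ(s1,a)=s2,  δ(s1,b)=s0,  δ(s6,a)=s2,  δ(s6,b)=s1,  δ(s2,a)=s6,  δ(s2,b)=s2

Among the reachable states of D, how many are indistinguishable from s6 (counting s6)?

First remove the unreachable states {s3,s9,s10}; 8 states remain.
P0 = {s0,s2,s4,s6,s7,s8} | {s1,s5}.
Split {s0,s2,s4,s6,s7,s8} by δ(·,b) → {s2,s4,s7,s8} and {s0,s6}.
No further refinement is possible. Final partition (3 blocks): {s2,s4,s7,s8} | {s1,s5} | {s0,s6}.
The equivalence class containing s6 is {s0,s6}, of size 2.

2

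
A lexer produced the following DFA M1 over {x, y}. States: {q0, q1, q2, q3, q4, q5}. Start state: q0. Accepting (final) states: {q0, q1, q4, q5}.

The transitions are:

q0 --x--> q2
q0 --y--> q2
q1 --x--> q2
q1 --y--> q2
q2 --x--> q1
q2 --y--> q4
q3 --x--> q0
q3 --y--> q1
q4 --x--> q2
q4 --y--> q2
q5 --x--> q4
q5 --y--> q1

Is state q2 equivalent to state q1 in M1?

No

Reachable states from the start: {q0,q1,q2,q4}. Unreachable: {q3,q5} — drop them.
P0 = {q0,q1,q4} | {q2}.
No further refinement is possible. Final partition (2 blocks): {q0,q1,q4} | {q2}.
q2 and q1 end up in different blocks, so they are distinguishable. For instance, the string 'ε' is accepted from only q1.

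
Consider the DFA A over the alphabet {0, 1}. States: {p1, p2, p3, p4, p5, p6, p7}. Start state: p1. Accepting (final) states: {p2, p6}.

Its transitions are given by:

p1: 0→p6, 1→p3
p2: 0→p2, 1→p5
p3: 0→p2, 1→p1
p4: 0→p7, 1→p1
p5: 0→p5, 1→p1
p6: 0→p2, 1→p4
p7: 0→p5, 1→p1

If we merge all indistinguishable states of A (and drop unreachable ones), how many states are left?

All states are reachable from the start state.
Start with accepting vs non-accepting: {p2,p6} | {p1,p3,p4,p5,p7}.
Refine {p1,p3,p4,p5,p7} on symbol 0: members go to different blocks, giving {p4,p5,p7} and {p1,p3}.
The partition is now stable with 3 blocks: {p2,p6} | {p4,p5,p7} | {p1,p3}.

3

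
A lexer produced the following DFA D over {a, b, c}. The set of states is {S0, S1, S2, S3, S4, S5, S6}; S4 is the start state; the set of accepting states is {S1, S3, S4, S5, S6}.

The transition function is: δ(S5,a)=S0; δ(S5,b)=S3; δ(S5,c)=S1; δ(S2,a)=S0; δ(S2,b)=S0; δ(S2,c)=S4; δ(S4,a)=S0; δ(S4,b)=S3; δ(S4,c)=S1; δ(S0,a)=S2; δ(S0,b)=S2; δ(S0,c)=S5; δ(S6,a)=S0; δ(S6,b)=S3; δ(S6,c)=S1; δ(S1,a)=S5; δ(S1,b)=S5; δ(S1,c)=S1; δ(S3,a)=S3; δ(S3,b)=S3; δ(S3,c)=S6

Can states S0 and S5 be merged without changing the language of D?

No

P0 = {S1,S3,S4,S5,S6} | {S0,S2}.
Split {S1,S3,S4,S5,S6} by δ(·,a) → {S4,S5,S6} and {S1,S3}.
Split {S1,S3} by δ(·,a) → {S1} and {S3}.
No further refinement is possible. Final partition (4 blocks): {S4,S5,S6} | {S0,S2} | {S1} | {S3}.
S0 and S5 end up in different blocks, so they are distinguishable. For instance, the string 'ε' is accepted from only S5.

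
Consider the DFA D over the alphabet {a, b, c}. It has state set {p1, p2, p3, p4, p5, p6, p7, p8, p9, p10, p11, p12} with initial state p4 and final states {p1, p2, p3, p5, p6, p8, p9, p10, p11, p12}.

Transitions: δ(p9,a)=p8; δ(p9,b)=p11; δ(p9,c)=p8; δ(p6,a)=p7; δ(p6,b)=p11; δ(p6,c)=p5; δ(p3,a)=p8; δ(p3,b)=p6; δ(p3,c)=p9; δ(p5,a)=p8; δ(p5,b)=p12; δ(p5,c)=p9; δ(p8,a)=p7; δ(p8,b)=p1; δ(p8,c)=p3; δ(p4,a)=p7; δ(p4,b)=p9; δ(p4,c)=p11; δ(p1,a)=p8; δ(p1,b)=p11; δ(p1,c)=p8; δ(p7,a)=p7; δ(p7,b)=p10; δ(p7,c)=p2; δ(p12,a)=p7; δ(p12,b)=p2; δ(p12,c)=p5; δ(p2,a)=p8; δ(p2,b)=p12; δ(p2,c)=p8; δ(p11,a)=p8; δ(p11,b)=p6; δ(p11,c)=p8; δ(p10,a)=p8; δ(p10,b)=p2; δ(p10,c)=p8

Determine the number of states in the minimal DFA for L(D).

All states are reachable from the start state.
Initial partition by acceptance: {p1,p2,p3,p5,p6,p8,p9,p10,p11,p12} | {p4,p7}.
Split {p1,p2,p3,p5,p6,p8,p9,p10,p11,p12} by δ(·,a) → {p1,p2,p3,p5,p9,p10,p11} and {p6,p8,p12}.
Refine {p1,p2,p3,p5,p9,p10,p11} on symbol b: members go to different blocks, giving {p2,p3,p5,p11} and {p1,p9,p10}.
Refine {p2,p3,p5,p11} on symbol c: members go to different blocks, giving {p2,p11} and {p3,p5}.
Refine {p6,p8,p12} on symbol b: members go to different blocks, giving {p6,p12} and {p8}.
The partition is now stable with 6 blocks: {p2,p11} | {p4,p7} | {p6,p12} | {p1,p9,p10} | {p3,p5} | {p8}.

6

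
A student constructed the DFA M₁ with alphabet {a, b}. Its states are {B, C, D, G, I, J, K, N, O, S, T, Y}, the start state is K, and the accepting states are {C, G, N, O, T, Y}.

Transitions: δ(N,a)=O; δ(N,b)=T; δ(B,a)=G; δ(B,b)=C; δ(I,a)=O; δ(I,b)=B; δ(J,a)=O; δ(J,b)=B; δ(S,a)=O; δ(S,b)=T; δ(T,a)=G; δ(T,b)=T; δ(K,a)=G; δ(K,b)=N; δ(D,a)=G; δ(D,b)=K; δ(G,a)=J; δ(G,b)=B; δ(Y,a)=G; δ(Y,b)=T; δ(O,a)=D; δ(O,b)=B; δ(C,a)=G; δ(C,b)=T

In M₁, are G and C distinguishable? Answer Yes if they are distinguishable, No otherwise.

Yes

States {I,S,Y} cannot be reached from the start state, so discard them.
Start with accepting vs non-accepting: {C,G,N,O,T} | {B,D,J,K}.
Refine {C,G,N,O,T} on symbol a: members go to different blocks, giving {C,N,T} and {G,O}.
Split {B,D,J,K} by δ(·,b) → {D,J} and {B,K}.
No further refinement is possible. Final partition (4 blocks): {C,N,T} | {D,J} | {G,O} | {B,K}.
G and C end up in different blocks, so they are distinguishable. For instance, the string 'a' is accepted from only C.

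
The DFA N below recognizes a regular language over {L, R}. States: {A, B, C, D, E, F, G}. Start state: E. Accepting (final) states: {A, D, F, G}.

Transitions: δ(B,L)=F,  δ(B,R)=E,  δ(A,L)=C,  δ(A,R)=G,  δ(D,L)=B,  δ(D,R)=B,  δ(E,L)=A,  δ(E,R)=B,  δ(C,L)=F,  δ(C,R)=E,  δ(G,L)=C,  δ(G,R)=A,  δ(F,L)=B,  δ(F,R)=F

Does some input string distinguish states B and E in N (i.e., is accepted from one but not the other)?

States {D} cannot be reached from the start state, so discard them.
P0 = {A,F,G} | {B,C,E}.
No further refinement is possible. Final partition (2 blocks): {A,F,G} | {B,C,E}.
B and E lie in the same block of the stable partition, so they are equivalent — no string distinguishes them.

No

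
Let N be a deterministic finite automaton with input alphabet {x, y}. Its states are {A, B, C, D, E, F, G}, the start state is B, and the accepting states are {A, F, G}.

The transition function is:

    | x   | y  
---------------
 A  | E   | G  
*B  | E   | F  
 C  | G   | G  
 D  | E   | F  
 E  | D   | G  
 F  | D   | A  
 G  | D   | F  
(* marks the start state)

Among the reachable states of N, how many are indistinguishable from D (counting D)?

Reachable states from the start: {A,B,D,E,F,G}. Unreachable: {C} — drop them.
Initial partition by acceptance: {A,F,G} | {B,D,E}.
No further refinement is possible. Final partition (2 blocks): {A,F,G} | {B,D,E}.
State D belongs to the block {B,D,E}, which has 3 states.

3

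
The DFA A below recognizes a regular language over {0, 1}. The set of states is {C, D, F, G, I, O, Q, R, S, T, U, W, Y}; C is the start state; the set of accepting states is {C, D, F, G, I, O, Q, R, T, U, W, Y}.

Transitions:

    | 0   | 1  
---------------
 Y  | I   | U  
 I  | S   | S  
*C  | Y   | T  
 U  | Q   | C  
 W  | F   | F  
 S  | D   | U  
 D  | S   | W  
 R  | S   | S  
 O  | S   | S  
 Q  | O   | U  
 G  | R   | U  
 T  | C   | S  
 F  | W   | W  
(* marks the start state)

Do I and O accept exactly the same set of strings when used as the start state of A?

First remove the unreachable states {G,R}; 11 states remain.
Initial partition by acceptance: {C,D,F,I,O,Q,T,U,W,Y} | {S}.
Split {C,D,F,I,O,Q,T,U,W,Y} by δ(·,0) → {C,F,Q,T,U,W,Y} and {D,I,O}.
Refine {C,F,Q,T,U,W,Y} on symbol 0: members go to different blocks, giving {C,F,T,U,W} and {Q,Y}.
On input 0, block {C,F,T,U,W} splits into {F,T,W} and {C,U}.
Refine {F,T,W} on symbol 0: members go to different blocks, giving {F,W} and {T}.
Refine {D,I,O} on symbol 1: members go to different blocks, giving {I,O} and {D}.
On input 1, block {C,U} splits into {U} and {C}.
Stable partition: {F,W} | {S} | {I,O} | {Q,Y} | {U} | {T} | {D} | {C} — 8 equivalence classes.
I and O lie in the same block of the stable partition, so they are equivalent — no string distinguishes them.

Yes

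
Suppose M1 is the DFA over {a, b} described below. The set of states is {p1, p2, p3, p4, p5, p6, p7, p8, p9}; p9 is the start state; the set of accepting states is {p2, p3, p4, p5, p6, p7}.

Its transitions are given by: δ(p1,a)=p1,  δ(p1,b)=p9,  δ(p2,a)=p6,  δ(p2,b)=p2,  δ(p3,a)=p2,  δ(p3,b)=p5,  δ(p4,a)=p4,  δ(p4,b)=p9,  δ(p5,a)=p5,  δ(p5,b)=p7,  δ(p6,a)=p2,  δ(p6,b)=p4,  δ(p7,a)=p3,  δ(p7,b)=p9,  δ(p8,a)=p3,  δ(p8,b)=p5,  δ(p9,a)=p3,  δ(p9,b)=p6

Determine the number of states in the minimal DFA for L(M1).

7

First remove the unreachable states {p1,p8}; 7 states remain.
Initial partition by acceptance: {p2,p3,p4,p5,p6,p7} | {p9}.
Split {p2,p3,p4,p5,p6,p7} by δ(·,b) → {p2,p3,p5,p6} and {p4,p7}.
On input b, block {p2,p3,p5,p6} splits into {p2,p3} and {p5,p6}.
Refine {p2,p3} on symbol a: members go to different blocks, giving {p2} and {p3}.
Split {p4,p7} by δ(·,a) → {p4} and {p7}.
On input a, block {p5,p6} splits into {p5} and {p6}.
The partition is now stable with 7 blocks: {p2} | {p9} | {p4} | {p5} | {p3} | {p7} | {p6}.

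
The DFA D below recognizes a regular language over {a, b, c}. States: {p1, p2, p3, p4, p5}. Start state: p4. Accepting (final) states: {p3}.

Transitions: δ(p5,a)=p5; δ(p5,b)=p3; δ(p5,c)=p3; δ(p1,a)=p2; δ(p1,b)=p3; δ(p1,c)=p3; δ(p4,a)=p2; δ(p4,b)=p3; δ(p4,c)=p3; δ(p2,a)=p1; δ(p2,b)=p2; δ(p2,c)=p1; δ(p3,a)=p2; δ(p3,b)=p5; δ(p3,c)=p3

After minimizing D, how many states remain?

Every state is reachable, so we keep all 5.
P0 = {p3} | {p1,p2,p4,p5}.
Split {p1,p2,p4,p5} by δ(·,b) → {p1,p4,p5} and {p2}.
On input a, block {p1,p4,p5} splits into {p1,p4} and {p5}.
Stable partition: {p3} | {p1,p4} | {p2} | {p5} — 4 equivalence classes.

4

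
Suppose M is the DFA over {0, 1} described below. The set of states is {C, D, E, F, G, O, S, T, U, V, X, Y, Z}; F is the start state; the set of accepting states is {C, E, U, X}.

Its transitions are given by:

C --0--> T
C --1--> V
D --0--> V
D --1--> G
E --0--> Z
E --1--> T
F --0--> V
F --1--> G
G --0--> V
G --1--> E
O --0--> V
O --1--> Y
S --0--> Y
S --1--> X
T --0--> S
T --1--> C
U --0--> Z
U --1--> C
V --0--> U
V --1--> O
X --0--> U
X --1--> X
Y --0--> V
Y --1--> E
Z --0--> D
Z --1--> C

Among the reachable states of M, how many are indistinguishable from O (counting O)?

All states are reachable from the start state.
P0 = {C,E,U,X} | {D,F,G,O,S,T,V,Y,Z}.
Split {C,E,U,X} by δ(·,0) → {C,E,U} and {X}.
Refine {C,E,U} on symbol 1: members go to different blocks, giving {C,E} and {U}.
Split {D,F,G,O,S,T,V,Y,Z} by δ(·,0) → {D,F,G,O,S,T,Y,Z} and {V}.
Split {C,E} by δ(·,1) → {E} and {C}.
Split {D,F,G,O,S,T,Y,Z} by δ(·,0) → {D,F,G,O,Y} and {S,T,Z}.
Split {D,F,G,O,Y} by δ(·,1) → {D,F,O} and {G,Y}.
On input 0, block {S,T,Z} splits into {T} and {Z} and {S}.
No further refinement is possible. Final partition (10 blocks): {E} | {D,F,O} | {X} | {U} | {V} | {C} | {T} | {G,Y} | {Z} | {S}.
State O belongs to the block {D,F,O}, which has 3 states.

3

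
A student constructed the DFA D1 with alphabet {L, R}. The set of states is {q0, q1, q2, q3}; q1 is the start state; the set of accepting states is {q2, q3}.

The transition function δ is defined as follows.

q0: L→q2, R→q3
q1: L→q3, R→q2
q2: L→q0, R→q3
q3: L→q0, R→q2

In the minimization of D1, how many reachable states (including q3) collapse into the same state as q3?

2

All states are reachable from the start state.
Initial partition by acceptance: {q2,q3} | {q0,q1}.
The partition is now stable with 2 blocks: {q2,q3} | {q0,q1}.
The equivalence class containing q3 is {q2,q3}, of size 2.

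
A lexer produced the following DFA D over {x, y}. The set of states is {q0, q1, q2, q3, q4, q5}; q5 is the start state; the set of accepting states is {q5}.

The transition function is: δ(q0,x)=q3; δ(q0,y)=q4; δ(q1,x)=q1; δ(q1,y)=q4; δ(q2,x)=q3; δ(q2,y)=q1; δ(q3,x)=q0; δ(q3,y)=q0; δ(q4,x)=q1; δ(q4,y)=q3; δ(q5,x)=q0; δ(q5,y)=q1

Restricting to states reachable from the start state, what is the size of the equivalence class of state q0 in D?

Reachable states from the start: {q0,q1,q3,q4,q5}. Unreachable: {q2} — drop them.
P0 = {q5} | {q0,q1,q3,q4}.
Stable partition: {q5} | {q0,q1,q3,q4} — 2 equivalence classes.
The equivalence class containing q0 is {q0,q1,q3,q4}, of size 4.

4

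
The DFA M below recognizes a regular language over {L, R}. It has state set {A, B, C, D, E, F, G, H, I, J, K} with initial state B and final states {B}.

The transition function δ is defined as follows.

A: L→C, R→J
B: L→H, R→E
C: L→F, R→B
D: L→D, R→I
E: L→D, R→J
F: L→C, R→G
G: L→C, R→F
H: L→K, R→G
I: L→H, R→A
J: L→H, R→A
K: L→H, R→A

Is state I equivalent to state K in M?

Yes

Every state is reachable, so we keep all 11.
Start with accepting vs non-accepting: {B} | {A,C,D,E,F,G,H,I,J,K}.
On input R, block {A,C,D,E,F,G,H,I,J,K} splits into {A,D,E,F,G,H,I,J,K} and {C}.
On input L, block {A,D,E,F,G,H,I,J,K} splits into {D,E,H,I,J,K} and {A,F,G}.
Refine {D,E,H,I,J,K} on symbol R: members go to different blocks, giving {H,I,J,K} and {D,E}.
Split {A,F,G} by δ(·,R) → {F,G} and {A}.
On input R, block {H,I,J,K} splits into {I,J,K} and {H}.
No further refinement is possible. Final partition (7 blocks): {B} | {I,J,K} | {C} | {F,G} | {D,E} | {A} | {H}.
I and K lie in the same block of the stable partition, so they are equivalent — no string distinguishes them.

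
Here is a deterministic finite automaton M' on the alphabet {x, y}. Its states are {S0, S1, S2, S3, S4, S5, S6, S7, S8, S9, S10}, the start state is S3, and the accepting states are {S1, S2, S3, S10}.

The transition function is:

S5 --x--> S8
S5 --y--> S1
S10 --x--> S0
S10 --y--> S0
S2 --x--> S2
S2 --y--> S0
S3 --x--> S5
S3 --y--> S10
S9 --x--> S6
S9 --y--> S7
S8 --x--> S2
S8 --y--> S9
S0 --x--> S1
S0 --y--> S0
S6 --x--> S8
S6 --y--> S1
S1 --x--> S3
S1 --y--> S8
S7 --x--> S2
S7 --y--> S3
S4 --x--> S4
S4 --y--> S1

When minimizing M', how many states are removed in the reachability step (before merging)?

BFS from S3 reaches {S0, S1, S2, S3, S5, S6, S7, S8, S9, S10}; the 1 state(s) S4 are never visited.

1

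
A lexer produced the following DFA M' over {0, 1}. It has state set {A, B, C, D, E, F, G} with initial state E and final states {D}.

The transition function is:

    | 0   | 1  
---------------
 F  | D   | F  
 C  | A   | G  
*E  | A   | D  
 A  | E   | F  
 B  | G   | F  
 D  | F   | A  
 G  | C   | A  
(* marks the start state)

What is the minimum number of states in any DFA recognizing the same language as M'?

4

Reachable states from the start: {A,D,E,F}. Unreachable: {B,C,G} — drop them.
P0 = {D} | {A,E,F}.
On input 0, block {A,E,F} splits into {A,E} and {F}.
Refine {A,E} on symbol 1: members go to different blocks, giving {A} and {E}.
No further refinement is possible. Final partition (4 blocks): {D} | {A} | {F} | {E}.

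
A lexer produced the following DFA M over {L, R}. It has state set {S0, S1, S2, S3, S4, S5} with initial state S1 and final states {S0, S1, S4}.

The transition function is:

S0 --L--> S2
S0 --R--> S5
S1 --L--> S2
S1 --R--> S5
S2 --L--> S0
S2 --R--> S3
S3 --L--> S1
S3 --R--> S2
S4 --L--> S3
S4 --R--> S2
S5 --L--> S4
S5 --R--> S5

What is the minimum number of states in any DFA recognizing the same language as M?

2

All states are reachable from the start state.
Initial partition by acceptance: {S0,S1,S4} | {S2,S3,S5}.
The partition is now stable with 2 blocks: {S0,S1,S4} | {S2,S3,S5}.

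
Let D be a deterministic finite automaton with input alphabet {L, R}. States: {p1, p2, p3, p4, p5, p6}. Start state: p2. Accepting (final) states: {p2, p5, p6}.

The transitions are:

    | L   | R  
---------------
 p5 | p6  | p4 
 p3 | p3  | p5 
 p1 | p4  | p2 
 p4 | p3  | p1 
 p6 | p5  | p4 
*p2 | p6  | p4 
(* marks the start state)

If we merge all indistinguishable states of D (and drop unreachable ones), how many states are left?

4

Initial partition by acceptance: {p2,p5,p6} | {p1,p3,p4}.
Refine {p1,p3,p4} on symbol R: members go to different blocks, giving {p1,p3} and {p4}.
On input L, block {p1,p3} splits into {p1} and {p3}.
No further refinement is possible. Final partition (4 blocks): {p2,p5,p6} | {p1} | {p4} | {p3}.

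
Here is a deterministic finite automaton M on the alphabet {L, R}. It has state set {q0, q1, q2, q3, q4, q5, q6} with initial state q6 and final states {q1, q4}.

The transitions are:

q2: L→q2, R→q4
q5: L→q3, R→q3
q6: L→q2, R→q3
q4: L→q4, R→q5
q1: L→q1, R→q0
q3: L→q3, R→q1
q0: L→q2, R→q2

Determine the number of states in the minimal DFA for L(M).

3

Start with accepting vs non-accepting: {q1,q4} | {q0,q2,q3,q5,q6}.
Split {q0,q2,q3,q5,q6} by δ(·,R) → {q0,q5,q6} and {q2,q3}.
Stable partition: {q1,q4} | {q0,q5,q6} | {q2,q3} — 3 equivalence classes.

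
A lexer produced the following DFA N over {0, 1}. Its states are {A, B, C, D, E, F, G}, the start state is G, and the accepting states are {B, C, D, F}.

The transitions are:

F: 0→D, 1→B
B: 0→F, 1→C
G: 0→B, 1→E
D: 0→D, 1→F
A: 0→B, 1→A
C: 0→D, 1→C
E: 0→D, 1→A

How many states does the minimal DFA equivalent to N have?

All states are reachable from the start state.
P0 = {B,C,D,F} | {A,E,G}.
The partition is now stable with 2 blocks: {B,C,D,F} | {A,E,G}.

2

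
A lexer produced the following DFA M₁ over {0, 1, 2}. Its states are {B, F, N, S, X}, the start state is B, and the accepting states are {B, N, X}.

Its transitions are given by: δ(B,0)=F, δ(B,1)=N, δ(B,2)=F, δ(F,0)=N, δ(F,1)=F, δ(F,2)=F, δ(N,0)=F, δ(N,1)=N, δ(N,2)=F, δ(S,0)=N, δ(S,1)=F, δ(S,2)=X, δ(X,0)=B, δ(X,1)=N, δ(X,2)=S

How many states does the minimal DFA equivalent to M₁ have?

2

Reachable states from the start: {B,F,N}. Unreachable: {S,X} — drop them.
Start with accepting vs non-accepting: {B,N} | {F}.
The partition is now stable with 2 blocks: {B,N} | {F}.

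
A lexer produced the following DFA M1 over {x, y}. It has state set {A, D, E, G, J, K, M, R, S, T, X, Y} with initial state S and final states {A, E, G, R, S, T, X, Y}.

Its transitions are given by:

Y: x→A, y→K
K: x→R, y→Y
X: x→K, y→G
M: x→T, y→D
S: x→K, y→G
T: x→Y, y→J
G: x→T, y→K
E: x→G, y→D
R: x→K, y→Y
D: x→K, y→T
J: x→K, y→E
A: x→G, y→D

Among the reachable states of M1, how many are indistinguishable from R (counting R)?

2

States {M,X} cannot be reached from the start state, so discard them.
P0 = {A,E,G,R,S,T,Y} | {D,J,K}.
Split {A,E,G,R,S,T,Y} by δ(·,x) → {A,E,G,T,Y} and {R,S}.
On input x, block {D,J,K} splits into {D,J} and {K}.
Refine {A,E,G,T,Y} on symbol y: members go to different blocks, giving {A,E,T} and {G,Y}.
The partition is now stable with 5 blocks: {A,E,T} | {D,J} | {R,S} | {K} | {G,Y}.
State R belongs to the block {R,S}, which has 2 states.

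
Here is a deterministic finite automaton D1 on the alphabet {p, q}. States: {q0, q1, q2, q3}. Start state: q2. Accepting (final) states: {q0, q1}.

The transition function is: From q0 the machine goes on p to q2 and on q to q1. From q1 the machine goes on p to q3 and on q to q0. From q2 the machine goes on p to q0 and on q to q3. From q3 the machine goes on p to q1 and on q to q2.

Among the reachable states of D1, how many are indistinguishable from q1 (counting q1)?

Every state is reachable, so we keep all 4.
Initial partition by acceptance: {q0,q1} | {q2,q3}.
The partition is now stable with 2 blocks: {q0,q1} | {q2,q3}.
The equivalence class containing q1 is {q0,q1}, of size 2.

2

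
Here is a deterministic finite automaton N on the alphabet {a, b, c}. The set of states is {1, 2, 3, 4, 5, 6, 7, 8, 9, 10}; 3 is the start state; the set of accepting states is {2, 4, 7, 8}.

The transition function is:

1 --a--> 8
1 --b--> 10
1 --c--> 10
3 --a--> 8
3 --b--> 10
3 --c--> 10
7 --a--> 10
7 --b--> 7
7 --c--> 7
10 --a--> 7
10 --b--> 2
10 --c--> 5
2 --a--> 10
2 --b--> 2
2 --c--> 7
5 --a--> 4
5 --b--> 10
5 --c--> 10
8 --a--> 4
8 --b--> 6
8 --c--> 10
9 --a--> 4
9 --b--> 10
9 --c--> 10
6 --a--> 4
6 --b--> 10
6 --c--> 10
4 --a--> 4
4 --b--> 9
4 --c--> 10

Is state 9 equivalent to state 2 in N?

No

First remove the unreachable states {1}; 9 states remain.
Initial partition by acceptance: {2,4,7,8} | {3,5,6,9,10}.
Split {2,4,7,8} by δ(·,a) → {2,7} and {4,8}.
Refine {3,5,6,9,10} on symbol a: members go to different blocks, giving {3,5,6,9} and {10}.
The partition is now stable with 4 blocks: {2,7} | {3,5,6,9} | {4,8} | {10}.
9 and 2 end up in different blocks, so they are distinguishable. For instance, the string 'ε' is accepted from only 2.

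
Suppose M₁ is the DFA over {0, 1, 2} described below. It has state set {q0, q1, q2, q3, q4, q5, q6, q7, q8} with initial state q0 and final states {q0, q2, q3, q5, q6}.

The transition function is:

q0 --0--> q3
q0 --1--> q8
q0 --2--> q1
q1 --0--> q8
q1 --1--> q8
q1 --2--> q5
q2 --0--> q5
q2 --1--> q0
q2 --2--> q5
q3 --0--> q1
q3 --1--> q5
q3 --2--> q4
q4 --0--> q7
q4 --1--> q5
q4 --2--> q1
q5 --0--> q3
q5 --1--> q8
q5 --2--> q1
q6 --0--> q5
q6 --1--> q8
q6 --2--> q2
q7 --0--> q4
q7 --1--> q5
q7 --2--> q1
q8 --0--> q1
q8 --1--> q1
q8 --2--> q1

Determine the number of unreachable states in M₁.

2

Starting at q0 and following transitions, the reachable set is {q0, q1, q3, q4, q5, q7, q8}. That leaves q2, q6 unreachable — 2 in total.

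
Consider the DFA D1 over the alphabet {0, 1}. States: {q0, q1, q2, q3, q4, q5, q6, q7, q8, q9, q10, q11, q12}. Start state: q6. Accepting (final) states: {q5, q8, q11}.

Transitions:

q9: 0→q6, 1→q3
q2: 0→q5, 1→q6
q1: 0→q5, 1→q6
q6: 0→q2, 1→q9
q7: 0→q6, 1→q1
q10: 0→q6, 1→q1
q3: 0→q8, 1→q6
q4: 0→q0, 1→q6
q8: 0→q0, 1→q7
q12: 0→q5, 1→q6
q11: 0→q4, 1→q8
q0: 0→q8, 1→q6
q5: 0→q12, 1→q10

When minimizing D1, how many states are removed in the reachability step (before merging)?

2

Starting at q6 and following transitions, the reachable set is {q0, q1, q2, q3, q5, q6, q7, q8, q9, q10, q12}. That leaves q4, q11 unreachable — 2 in total.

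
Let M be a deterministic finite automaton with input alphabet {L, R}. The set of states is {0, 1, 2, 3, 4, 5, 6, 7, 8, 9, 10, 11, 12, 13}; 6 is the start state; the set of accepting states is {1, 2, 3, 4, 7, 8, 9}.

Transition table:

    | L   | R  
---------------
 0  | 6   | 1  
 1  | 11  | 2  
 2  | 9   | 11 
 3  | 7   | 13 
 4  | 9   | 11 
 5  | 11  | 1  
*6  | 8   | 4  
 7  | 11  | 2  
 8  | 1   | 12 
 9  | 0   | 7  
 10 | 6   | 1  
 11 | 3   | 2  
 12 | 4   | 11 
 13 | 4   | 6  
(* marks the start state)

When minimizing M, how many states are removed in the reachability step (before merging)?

BFS from 6 reaches {0, 1, 2, 3, 4, 6, 7, 8, 9, 11, 12, 13}; the 2 state(s) 5, 10 are never visited.

2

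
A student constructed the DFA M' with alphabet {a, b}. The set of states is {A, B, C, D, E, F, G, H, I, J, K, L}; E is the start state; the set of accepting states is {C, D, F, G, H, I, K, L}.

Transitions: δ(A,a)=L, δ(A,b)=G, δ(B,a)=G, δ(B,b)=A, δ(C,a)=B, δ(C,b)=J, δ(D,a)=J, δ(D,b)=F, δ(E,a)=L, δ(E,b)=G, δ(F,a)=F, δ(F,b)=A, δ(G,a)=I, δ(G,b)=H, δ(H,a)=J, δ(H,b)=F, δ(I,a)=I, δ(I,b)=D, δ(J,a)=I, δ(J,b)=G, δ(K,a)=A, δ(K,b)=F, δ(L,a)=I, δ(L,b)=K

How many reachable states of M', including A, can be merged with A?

3

States {B,C} cannot be reached from the start state, so discard them.
P0 = {D,F,G,H,I,K,L} | {A,E,J}.
On input a, block {D,F,G,H,I,K,L} splits into {F,G,I,L} and {D,H,K}.
Split {F,G,I,L} by δ(·,b) → {G,I,L} and {F}.
Stable partition: {G,I,L} | {A,E,J} | {D,H,K} | {F} — 4 equivalence classes.
The equivalence class containing A is {A,E,J}, of size 3.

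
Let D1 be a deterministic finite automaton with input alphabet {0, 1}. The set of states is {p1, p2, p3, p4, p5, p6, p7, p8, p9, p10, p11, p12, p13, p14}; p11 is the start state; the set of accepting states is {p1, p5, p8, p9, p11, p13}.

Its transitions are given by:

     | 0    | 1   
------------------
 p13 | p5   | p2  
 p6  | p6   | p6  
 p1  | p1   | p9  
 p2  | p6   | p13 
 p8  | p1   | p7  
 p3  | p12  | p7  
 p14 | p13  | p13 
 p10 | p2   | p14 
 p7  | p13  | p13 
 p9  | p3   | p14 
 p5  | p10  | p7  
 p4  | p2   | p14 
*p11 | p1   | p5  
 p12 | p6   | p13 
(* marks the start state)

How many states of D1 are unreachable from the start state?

Starting at p11 and following transitions, the reachable set is {p1, p2, p3, p5, p6, p7, p9, p10, p11, p12, p13, p14}. That leaves p4, p8 unreachable — 2 in total.

2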